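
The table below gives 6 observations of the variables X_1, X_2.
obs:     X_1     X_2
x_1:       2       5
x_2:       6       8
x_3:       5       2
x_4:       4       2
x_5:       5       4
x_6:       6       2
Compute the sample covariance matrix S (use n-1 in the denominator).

Step 1 — column means:
  mean(X_1) = (2 + 6 + 5 + 4 + 5 + 6) / 6 = 28/6 = 4.6667
  mean(X_2) = (5 + 8 + 2 + 2 + 4 + 2) / 6 = 23/6 = 3.8333

Step 2 — sample covariance S[i,j] = (1/(n-1)) · Σ_k (x_{k,i} - mean_i) · (x_{k,j} - mean_j), with n-1 = 5.
  S[X_1,X_1] = ((-2.6667)·(-2.6667) + (1.3333)·(1.3333) + (0.3333)·(0.3333) + (-0.6667)·(-0.6667) + (0.3333)·(0.3333) + (1.3333)·(1.3333)) / 5 = 11.3333/5 = 2.2667
  S[X_1,X_2] = ((-2.6667)·(1.1667) + (1.3333)·(4.1667) + (0.3333)·(-1.8333) + (-0.6667)·(-1.8333) + (0.3333)·(0.1667) + (1.3333)·(-1.8333)) / 5 = 0.6667/5 = 0.1333
  S[X_2,X_2] = ((1.1667)·(1.1667) + (4.1667)·(4.1667) + (-1.8333)·(-1.8333) + (-1.8333)·(-1.8333) + (0.1667)·(0.1667) + (-1.8333)·(-1.8333)) / 5 = 28.8333/5 = 5.7667

S is symmetric (S[j,i] = S[i,j]). Assembling:

S = [[2.2667, 0.1333],
 [0.1333, 5.7667]]


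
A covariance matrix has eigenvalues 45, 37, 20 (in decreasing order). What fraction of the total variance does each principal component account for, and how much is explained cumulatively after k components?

Step 1 — total variance = trace(Sigma) = Σ λ_i = 45 + 37 + 20 = 102.

Step 2 — fraction explained by component i = λ_i / Σ λ:
  PC1: 45/102 = 0.4412
  PC2: 37/102 = 0.3627
  PC3: 20/102 = 0.1961

Step 3 — cumulative fraction after k components = (λ_1 + ... + λ_k) / Σ λ:
  k = 1: 45/102 = 0.4412
  k = 2: (45 + 37)/102 = 82/102 = 0.8039
  k = 3: (45 + 37 + 20)/102 = 102/102 = 1

Summary (fraction, with percent):

explained: PC1 0.4412 (44.12%), PC2 0.3627 (36.27%), PC3 0.1961 (19.61%);  cumulative: 0.4412, 0.8039, 1


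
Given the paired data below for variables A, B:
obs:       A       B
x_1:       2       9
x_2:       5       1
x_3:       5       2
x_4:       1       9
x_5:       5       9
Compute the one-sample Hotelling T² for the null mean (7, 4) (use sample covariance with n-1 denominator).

Step 1 — sample mean vector:
  mean(A) = (2 + 5 + 5 + 1 + 5) / 5 = 18/5 = 3.6
  mean(B) = (9 + 1 + 2 + 9 + 9) / 5 = 30/5 = 6
  x̄ = (3.6, 6),  deviation x̄ - mu_0 = (3.6, 6) - (7, 4) = (-3.4, 2).

Step 2 — sample covariance matrix, S[i,j] = (1/(n-1)) · Σ_k (x_{k,i} - mean_i) · (x_{k,j} - mean_j), divisor n-1 = 4:
  S[A,A] = ((-1.6)·(-1.6) + (1.4)·(1.4) + (1.4)·(1.4) + (-2.6)·(-2.6) + (1.4)·(1.4)) / 4 = 15.2/4 = 3.8
  S[A,B] = ((-1.6)·(3) + (1.4)·(-5) + (1.4)·(-4) + (-2.6)·(3) + (1.4)·(3)) / 4 = -21/4 = -5.25
  S[B,B] = ((3)·(3) + (-5)·(-5) + (-4)·(-4) + (3)·(3) + (3)·(3)) / 4 = 68/4 = 17
  S = [[3.8, -5.25],
 [-5.25, 17]].

Step 3 — invert S. det(S) = 3.8·17 - (-5.25)² = 37.0375.
  S^{-1} = (1/det) · [[d, -b], [-b, a]] = [[0.459, 0.1417],
 [0.1417, 0.1026]].

Step 4 — quadratic form (x̄ - mu_0)^T · S^{-1} · (x̄ - mu_0):
  S^{-1} · (x̄ - mu_0) = (-1.2771, -0.2767),
  (x̄ - mu_0)^T · [...] = (-3.4)·(-1.2771) + (2)·(-0.2767) = 3.7886.

Step 5 — scale by n: T² = 5 · 3.7886 = 18.943.

T² ≈ 18.943


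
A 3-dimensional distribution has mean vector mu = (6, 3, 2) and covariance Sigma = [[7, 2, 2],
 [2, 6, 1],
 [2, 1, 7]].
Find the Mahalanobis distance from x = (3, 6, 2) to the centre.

Step 1 — centre the observation: (x - mu) = (-3, 3, 0).

Step 2 — invert Sigma (cofactor / det for 3×3, or solve directly):
  Sigma^{-1} = [[0.1687, -0.0494, -0.0412],
 [-0.0494, 0.1852, -0.0123],
 [-0.0412, -0.0123, 0.1564]].

Step 3 — form the quadratic (x - mu)^T · Sigma^{-1} · (x - mu):
  Sigma^{-1} · (x - mu) = (-0.6543, 0.7037, 0.0864).
  (x - mu)^T · [Sigma^{-1} · (x - mu)] = (-3)·(-0.6543) + (3)·(0.7037) + (0)·(0.0864) = 4.0741.

Step 4 — take square root: d = √(4.0741) ≈ 2.0184.

d(x, mu) = √(4.0741) ≈ 2.0184


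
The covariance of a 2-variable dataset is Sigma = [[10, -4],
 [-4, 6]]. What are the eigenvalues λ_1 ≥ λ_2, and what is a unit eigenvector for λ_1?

Step 1 — characteristic polynomial of 2×2 Sigma:
  det(Sigma - λI) = λ² - trace · λ + det = 0.
  trace = 10 + 6 = 16, det = 10·6 - (-4)² = 44.
Step 2 — discriminant:
  Δ = trace² - 4·det = 256 - 176 = 80.
Step 3 — eigenvalues:
  λ = (trace ± √Δ)/2 = (16 ± 8.9443)/2,
  λ_1 = 12.4721,  λ_2 = 3.5279.

Step 4 — unit eigenvector for λ_1: solve (Sigma - λ_1 I)v = 0. First row:
  (10 - 12.4721)·v_x + (-4)·v_y = 0, i.e. (-2.4721)·v_x + (-4)·v_y = 0,
  so v ∝ (b, λ_1 - a) = (-4, 2.4721); multiply by -1 so the first entry is positive: u = (4, -2.4721).
  ||u|| = √((4)² + (-2.4721)²) = √(22.1115) ≈ 4.7023,
  v_1 = u/||u|| ≈ (0.8507, -0.5257) (||v_1|| = 1).

λ_1 = 12.4721,  λ_2 = 3.5279;  v_1 ≈ (0.8507, -0.5257)


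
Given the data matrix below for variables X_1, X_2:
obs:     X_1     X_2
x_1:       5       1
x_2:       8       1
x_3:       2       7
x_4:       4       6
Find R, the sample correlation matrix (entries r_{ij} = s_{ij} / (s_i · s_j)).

Step 1 — column means:
  mean(X_1) = (5 + 8 + 2 + 4) / 4 = 19/4 = 4.75
  mean(X_2) = (1 + 1 + 7 + 6) / 4 = 15/4 = 3.75

Step 2 — sample variances and covariances s[i,j] = (1/(n-1)) · Σ_k (x_{k,i} - mean_i) · (x_{k,j} - mean_j), with n-1 = 3:
  s[X_1,X_1] = ((0.25)·(0.25) + (3.25)·(3.25) + (-2.75)·(-2.75) + (-0.75)·(-0.75)) / 3 = 18.75/3 = 6.25
  s[X_1,X_2] = ((0.25)·(-2.75) + (3.25)·(-2.75) + (-2.75)·(3.25) + (-0.75)·(2.25)) / 3 = -20.25/3 = -6.75
  s[X_2,X_2] = ((-2.75)·(-2.75) + (-2.75)·(-2.75) + (3.25)·(3.25) + (2.25)·(2.25)) / 3 = 30.75/3 = 10.25
  Sample standard deviations s_i = √(s[i,i]):
  s(X_1) = √(6.25) = 2.5
  s(X_2) = √(10.25) = 3.2016

Step 3 — r_{ij} = s_{ij} / (s_i · s_j):
  r[X_1,X_1] = 1 (diagonal).
  r[X_1,X_2] = -6.75 / (2.5 · 3.2016) = -6.75 / 8.0039 = -0.8433
  r[X_2,X_2] = 1 (diagonal).

R is symmetric with unit diagonal. Assembling:

R = [[1, -0.8433],
 [-0.8433, 1]]


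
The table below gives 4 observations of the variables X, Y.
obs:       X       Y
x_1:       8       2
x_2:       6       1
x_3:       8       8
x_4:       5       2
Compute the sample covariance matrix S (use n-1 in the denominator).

Step 1 — column means:
  mean(X) = (8 + 6 + 8 + 5) / 4 = 27/4 = 6.75
  mean(Y) = (2 + 1 + 8 + 2) / 4 = 13/4 = 3.25

Step 2 — sample covariance S[i,j] = (1/(n-1)) · Σ_k (x_{k,i} - mean_i) · (x_{k,j} - mean_j), with n-1 = 3.
  S[X,X] = ((1.25)·(1.25) + (-0.75)·(-0.75) + (1.25)·(1.25) + (-1.75)·(-1.75)) / 3 = 6.75/3 = 2.25
  S[X,Y] = ((1.25)·(-1.25) + (-0.75)·(-2.25) + (1.25)·(4.75) + (-1.75)·(-1.25)) / 3 = 8.25/3 = 2.75
  S[Y,Y] = ((-1.25)·(-1.25) + (-2.25)·(-2.25) + (4.75)·(4.75) + (-1.25)·(-1.25)) / 3 = 30.75/3 = 10.25

S is symmetric (S[j,i] = S[i,j]). Assembling:

S = [[2.25, 2.75],
 [2.75, 10.25]]


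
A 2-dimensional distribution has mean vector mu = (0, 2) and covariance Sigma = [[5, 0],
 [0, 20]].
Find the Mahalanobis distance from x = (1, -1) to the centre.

Step 1 — centre the observation: (x - mu) = (1, -3).

Step 2 — invert Sigma. det(Sigma) = 5·20 - (0)² = 100.
  Sigma^{-1} = (1/det) · [[d, -b], [-b, a]] = [[0.2, 0],
 [0, 0.05]].

Step 3 — form the quadratic (x - mu)^T · Sigma^{-1} · (x - mu):
  Sigma^{-1} · (x - mu) = (0.2, -0.15).
  (x - mu)^T · [Sigma^{-1} · (x - mu)] = (1)·(0.2) + (-3)·(-0.15) = 0.65.

Step 4 — take square root: d = √(0.65) ≈ 0.8062.

d(x, mu) = √(0.65) ≈ 0.8062


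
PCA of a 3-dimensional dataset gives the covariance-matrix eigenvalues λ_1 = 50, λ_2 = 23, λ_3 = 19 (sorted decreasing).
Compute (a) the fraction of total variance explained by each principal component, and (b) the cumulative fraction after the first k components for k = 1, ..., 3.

Step 1 — total variance = trace(Sigma) = Σ λ_i = 50 + 23 + 19 = 92.

Step 2 — fraction explained by component i = λ_i / Σ λ:
  PC1: 50/92 = 0.5435
  PC2: 23/92 = 0.25
  PC3: 19/92 = 0.2065

Step 3 — cumulative fraction after k components = (λ_1 + ... + λ_k) / Σ λ:
  k = 1: 50/92 = 0.5435
  k = 2: (50 + 23)/92 = 73/92 = 0.7935
  k = 3: (50 + 23 + 19)/92 = 92/92 = 1

Summary (fraction, with percent):

explained: PC1 0.5435 (54.35%), PC2 0.25 (25%), PC3 0.2065 (20.65%);  cumulative: 0.5435, 0.7935, 1


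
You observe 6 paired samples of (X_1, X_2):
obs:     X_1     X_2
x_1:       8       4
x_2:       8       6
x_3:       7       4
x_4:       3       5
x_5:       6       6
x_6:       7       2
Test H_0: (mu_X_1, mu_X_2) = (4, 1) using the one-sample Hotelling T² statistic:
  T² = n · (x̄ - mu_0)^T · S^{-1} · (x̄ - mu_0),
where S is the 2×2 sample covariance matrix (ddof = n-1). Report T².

Step 1 — sample mean vector:
  mean(X_1) = (8 + 8 + 7 + 3 + 6 + 7) / 6 = 39/6 = 6.5
  mean(X_2) = (4 + 6 + 4 + 5 + 6 + 2) / 6 = 27/6 = 4.5
  x̄ = (6.5, 4.5),  deviation x̄ - mu_0 = (6.5, 4.5) - (4, 1) = (2.5, 3.5).

Step 2 — sample covariance matrix, S[i,j] = (1/(n-1)) · Σ_k (x_{k,i} - mean_i) · (x_{k,j} - mean_j), divisor n-1 = 5:
  S[X_1,X_1] = ((1.5)·(1.5) + (1.5)·(1.5) + (0.5)·(0.5) + (-3.5)·(-3.5) + (-0.5)·(-0.5) + (0.5)·(0.5)) / 5 = 17.5/5 = 3.5
  S[X_1,X_2] = ((1.5)·(-0.5) + (1.5)·(1.5) + (0.5)·(-0.5) + (-3.5)·(0.5) + (-0.5)·(1.5) + (0.5)·(-2.5)) / 5 = -2.5/5 = -0.5
  S[X_2,X_2] = ((-0.5)·(-0.5) + (1.5)·(1.5) + (-0.5)·(-0.5) + (0.5)·(0.5) + (1.5)·(1.5) + (-2.5)·(-2.5)) / 5 = 11.5/5 = 2.3
  S = [[3.5, -0.5],
 [-0.5, 2.3]].

Step 3 — invert S. det(S) = 3.5·2.3 - (-0.5)² = 7.8.
  S^{-1} = (1/det) · [[d, -b], [-b, a]] = [[0.2949, 0.0641],
 [0.0641, 0.4487]].

Step 4 — quadratic form (x̄ - mu_0)^T · S^{-1} · (x̄ - mu_0):
  S^{-1} · (x̄ - mu_0) = (0.9615, 1.7308),
  (x̄ - mu_0)^T · [...] = (2.5)·(0.9615) + (3.5)·(1.7308) = 8.4615.

Step 5 — scale by n: T² = 6 · 8.4615 = 50.7692.

T² ≈ 50.7692


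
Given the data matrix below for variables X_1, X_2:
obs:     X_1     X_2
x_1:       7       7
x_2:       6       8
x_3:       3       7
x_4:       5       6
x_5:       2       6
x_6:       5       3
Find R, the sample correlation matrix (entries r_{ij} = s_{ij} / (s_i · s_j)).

Step 1 — column means:
  mean(X_1) = (7 + 6 + 3 + 5 + 2 + 5) / 6 = 28/6 = 4.6667
  mean(X_2) = (7 + 8 + 7 + 6 + 6 + 3) / 6 = 37/6 = 6.1667

Step 2 — sample variances and covariances s[i,j] = (1/(n-1)) · Σ_k (x_{k,i} - mean_i) · (x_{k,j} - mean_j), with n-1 = 5:
  s[X_1,X_1] = ((2.3333)·(2.3333) + (1.3333)·(1.3333) + (-1.6667)·(-1.6667) + (0.3333)·(0.3333) + (-2.6667)·(-2.6667) + (0.3333)·(0.3333)) / 5 = 17.3333/5 = 3.4667
  s[X_1,X_2] = ((2.3333)·(0.8333) + (1.3333)·(1.8333) + (-1.6667)·(0.8333) + (0.3333)·(-0.1667) + (-2.6667)·(-0.1667) + (0.3333)·(-3.1667)) / 5 = 2.3333/5 = 0.4667
  s[X_2,X_2] = ((0.8333)·(0.8333) + (1.8333)·(1.8333) + (0.8333)·(0.8333) + (-0.1667)·(-0.1667) + (-0.1667)·(-0.1667) + (-3.1667)·(-3.1667)) / 5 = 14.8333/5 = 2.9667
  Sample standard deviations s_i = √(s[i,i]):
  s(X_1) = √(3.4667) = 1.8619
  s(X_2) = √(2.9667) = 1.7224

Step 3 — r_{ij} = s_{ij} / (s_i · s_j):
  r[X_1,X_1] = 1 (diagonal).
  r[X_1,X_2] = 0.4667 / (1.8619 · 1.7224) = 0.4667 / 3.2069 = 0.1455
  r[X_2,X_2] = 1 (diagonal).

R is symmetric with unit diagonal. Assembling:

R = [[1, 0.1455],
 [0.1455, 1]]


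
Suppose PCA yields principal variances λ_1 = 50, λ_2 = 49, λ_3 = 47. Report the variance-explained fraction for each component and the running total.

Step 1 — total variance = trace(Sigma) = Σ λ_i = 50 + 49 + 47 = 146.

Step 2 — fraction explained by component i = λ_i / Σ λ:
  PC1: 50/146 = 0.3425
  PC2: 49/146 = 0.3356
  PC3: 47/146 = 0.3219

Step 3 — cumulative fraction after k components = (λ_1 + ... + λ_k) / Σ λ:
  k = 1: 50/146 = 0.3425
  k = 2: (50 + 49)/146 = 99/146 = 0.6781
  k = 3: (50 + 49 + 47)/146 = 146/146 = 1

Summary (fraction, with percent):

explained: PC1 0.3425 (34.25%), PC2 0.3356 (33.56%), PC3 0.3219 (32.19%);  cumulative: 0.3425, 0.6781, 1


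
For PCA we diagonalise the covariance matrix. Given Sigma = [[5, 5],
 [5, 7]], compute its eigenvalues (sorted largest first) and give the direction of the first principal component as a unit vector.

Step 1 — characteristic polynomial of 2×2 Sigma:
  det(Sigma - λI) = λ² - trace · λ + det = 0.
  trace = 5 + 7 = 12, det = 5·7 - (5)² = 10.
Step 2 — discriminant:
  Δ = trace² - 4·det = 144 - 40 = 104.
Step 3 — eigenvalues:
  λ = (trace ± √Δ)/2 = (12 ± 10.198)/2,
  λ_1 = 11.099,  λ_2 = 0.901.

Step 4 — unit eigenvector for λ_1: solve (Sigma - λ_1 I)v = 0. First row:
  (5 - 11.099)·v_x + (5)·v_y = 0, i.e. (-6.099)·v_x + (5)·v_y = 0,
  so v ∝ (b, λ_1 - a) = (5, 6.099) = u.
  ||u|| = √((5)² + (6.099)²) = √(62.198) ≈ 7.8866,
  v_1 = u/||u|| ≈ (0.634, 0.7733) (||v_1|| = 1).

λ_1 = 11.099,  λ_2 = 0.901;  v_1 ≈ (0.634, 0.7733)


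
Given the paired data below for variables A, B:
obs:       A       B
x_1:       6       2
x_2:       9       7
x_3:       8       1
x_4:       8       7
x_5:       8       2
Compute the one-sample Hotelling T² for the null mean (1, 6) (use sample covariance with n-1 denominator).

Step 1 — sample mean vector:
  mean(A) = (6 + 9 + 8 + 8 + 8) / 5 = 39/5 = 7.8
  mean(B) = (2 + 7 + 1 + 7 + 2) / 5 = 19/5 = 3.8
  x̄ = (7.8, 3.8),  deviation x̄ - mu_0 = (7.8, 3.8) - (1, 6) = (6.8, -2.2).

Step 2 — sample covariance matrix, S[i,j] = (1/(n-1)) · Σ_k (x_{k,i} - mean_i) · (x_{k,j} - mean_j), divisor n-1 = 4:
  S[A,A] = ((-1.8)·(-1.8) + (1.2)·(1.2) + (0.2)·(0.2) + (0.2)·(0.2) + (0.2)·(0.2)) / 4 = 4.8/4 = 1.2
  S[A,B] = ((-1.8)·(-1.8) + (1.2)·(3.2) + (0.2)·(-2.8) + (0.2)·(3.2) + (0.2)·(-1.8)) / 4 = 6.8/4 = 1.7
  S[B,B] = ((-1.8)·(-1.8) + (3.2)·(3.2) + (-2.8)·(-2.8) + (3.2)·(3.2) + (-1.8)·(-1.8)) / 4 = 34.8/4 = 8.7
  S = [[1.2, 1.7],
 [1.7, 8.7]].

Step 3 — invert S. det(S) = 1.2·8.7 - (1.7)² = 7.55.
  S^{-1} = (1/det) · [[d, -b], [-b, a]] = [[1.1523, -0.2252],
 [-0.2252, 0.1589]].

Step 4 — quadratic form (x̄ - mu_0)^T · S^{-1} · (x̄ - mu_0):
  S^{-1} · (x̄ - mu_0) = (8.3311, -1.8808),
  (x̄ - mu_0)^T · [...] = (6.8)·(8.3311) + (-2.2)·(-1.8808) = 60.7894.

Step 5 — scale by n: T² = 5 · 60.7894 = 303.947.

T² ≈ 303.947


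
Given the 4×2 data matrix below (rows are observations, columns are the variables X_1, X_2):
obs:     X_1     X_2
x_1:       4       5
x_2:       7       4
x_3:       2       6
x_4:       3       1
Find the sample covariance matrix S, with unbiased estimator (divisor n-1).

Step 1 — column means:
  mean(X_1) = (4 + 7 + 2 + 3) / 4 = 16/4 = 4
  mean(X_2) = (5 + 4 + 6 + 1) / 4 = 16/4 = 4

Step 2 — sample covariance S[i,j] = (1/(n-1)) · Σ_k (x_{k,i} - mean_i) · (x_{k,j} - mean_j), with n-1 = 3.
  S[X_1,X_1] = ((0)·(0) + (3)·(3) + (-2)·(-2) + (-1)·(-1)) / 3 = 14/3 = 4.6667
  S[X_1,X_2] = ((0)·(1) + (3)·(0) + (-2)·(2) + (-1)·(-3)) / 3 = -1/3 = -0.3333
  S[X_2,X_2] = ((1)·(1) + (0)·(0) + (2)·(2) + (-3)·(-3)) / 3 = 14/3 = 4.6667

S is symmetric (S[j,i] = S[i,j]). Assembling:

S = [[4.6667, -0.3333],
 [-0.3333, 4.6667]]


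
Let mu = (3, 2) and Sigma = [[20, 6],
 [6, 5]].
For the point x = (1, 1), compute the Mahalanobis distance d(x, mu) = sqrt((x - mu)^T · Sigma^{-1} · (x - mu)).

Step 1 — centre the observation: (x - mu) = (-2, -1).

Step 2 — invert Sigma. det(Sigma) = 20·5 - (6)² = 64.
  Sigma^{-1} = (1/det) · [[d, -b], [-b, a]] = [[0.0781, -0.0938],
 [-0.0938, 0.3125]].

Step 3 — form the quadratic (x - mu)^T · Sigma^{-1} · (x - mu):
  Sigma^{-1} · (x - mu) = (-0.0625, -0.125).
  (x - mu)^T · [Sigma^{-1} · (x - mu)] = (-2)·(-0.0625) + (-1)·(-0.125) = 0.25.

Step 4 — take square root: d = √(0.25) ≈ 0.5.

d(x, mu) = √(0.25) ≈ 0.5


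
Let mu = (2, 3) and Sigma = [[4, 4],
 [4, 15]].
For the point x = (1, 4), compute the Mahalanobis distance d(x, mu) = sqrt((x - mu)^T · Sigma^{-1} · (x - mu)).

Step 1 — centre the observation: (x - mu) = (-1, 1).

Step 2 — invert Sigma. det(Sigma) = 4·15 - (4)² = 44.
  Sigma^{-1} = (1/det) · [[d, -b], [-b, a]] = [[0.3409, -0.0909],
 [-0.0909, 0.0909]].

Step 3 — form the quadratic (x - mu)^T · Sigma^{-1} · (x - mu):
  Sigma^{-1} · (x - mu) = (-0.4318, 0.1818).
  (x - mu)^T · [Sigma^{-1} · (x - mu)] = (-1)·(-0.4318) + (1)·(0.1818) = 0.6136.

Step 4 — take square root: d = √(0.6136) ≈ 0.7833.

d(x, mu) = √(0.6136) ≈ 0.7833


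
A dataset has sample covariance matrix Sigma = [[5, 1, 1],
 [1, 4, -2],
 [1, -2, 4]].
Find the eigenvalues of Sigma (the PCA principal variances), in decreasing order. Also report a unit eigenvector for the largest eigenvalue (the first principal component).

Step 1 — characteristic polynomial p(λ) = det(λI - Sigma) = λ³ - tr·λ² + c_1·λ - det, where tr = trace, c_1 = sum of the principal 2×2 minors, det = det(Sigma):
  tr = 5 + 4 + 4 = 13,
  c_1 = (5·4 - (1)²) + (5·4 - (1)²) + (4·4 - (-2)²) = 19 + 19 + 12 = 50,
  det = 5·(4·4 - (-2)²) - (1)·((1)·4 - (-2)·(1)) + (1)·((1)·(-2) - 4·(1)) = 5·(12) - (1)·(6) + (1)·(-6) = 48.
  So p(λ) = λ³ - 13λ² + 50λ - 48.
Step 2 — look for an integer root (rational root theorem: any rational root is an integer divisor of 48). Testing λ = 6:
  p(6) = 216 - 468 + 300 - 48 = 0  ✓
  Dividing out (λ - 6): p(λ) = (λ - 6)(λ² - 7λ + 8).
Step 3 — remaining eigenvalues from the quadratic λ² - 7λ + 8 = 0:
  Δ = 7² - 4·8 = 49 - 32 = 17,  λ = (7 ± √17)/2 = (7 ± 4.1231)/2 ≈ 5.5616 or 1.4384.
  Sorted: λ_1 = 6,  λ_2 = 5.5616,  λ_3 = 1.4384  (check: sum = 13 = tr ✓).

Step 4 — unit eigenvector for λ_1 = 6: v spans the null space of (Sigma - λ_1 I), whose rows are
  r_1 = (-1, 1, 1),  r_2 = (1, -2, -2),  r_3 = (1, -2, -2).
  v is orthogonal to every row, so take v ∝ r_1 × r_2 = ((1)·(-2) - (1)·(-2), (1)·(1) - (-1)·(-2), (-1)·(-2) - (1)·(1)) = (0, -1, 1).
  Rescale (multiply by -1 so the first nonzero entry is positive): u = (0, 1, -1).
  ||u|| = √((0)² + (1)² + (-1)²) = √(2) ≈ 1.4142,  v_1 = u/||u|| ≈ (0, 0.7071, -0.7071) (||v_1|| = 1).

λ_1 = 6,  λ_2 = 5.5616,  λ_3 = 1.4384;  v_1 ≈ (0, 0.7071, -0.7071)


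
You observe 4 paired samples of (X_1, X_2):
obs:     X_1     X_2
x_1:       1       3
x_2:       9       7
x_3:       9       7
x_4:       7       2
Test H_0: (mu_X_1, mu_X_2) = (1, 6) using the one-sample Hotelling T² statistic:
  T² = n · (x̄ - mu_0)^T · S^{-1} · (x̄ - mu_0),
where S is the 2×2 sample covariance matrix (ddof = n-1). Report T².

Step 1 — sample mean vector:
  mean(X_1) = (1 + 9 + 9 + 7) / 4 = 26/4 = 6.5
  mean(X_2) = (3 + 7 + 7 + 2) / 4 = 19/4 = 4.75
  x̄ = (6.5, 4.75),  deviation x̄ - mu_0 = (6.5, 4.75) - (1, 6) = (5.5, -1.25).

Step 2 — sample covariance matrix, S[i,j] = (1/(n-1)) · Σ_k (x_{k,i} - mean_i) · (x_{k,j} - mean_j), divisor n-1 = 3:
  S[X_1,X_1] = ((-5.5)·(-5.5) + (2.5)·(2.5) + (2.5)·(2.5) + (0.5)·(0.5)) / 3 = 43/3 = 14.3333
  S[X_1,X_2] = ((-5.5)·(-1.75) + (2.5)·(2.25) + (2.5)·(2.25) + (0.5)·(-2.75)) / 3 = 19.5/3 = 6.5
  S[X_2,X_2] = ((-1.75)·(-1.75) + (2.25)·(2.25) + (2.25)·(2.25) + (-2.75)·(-2.75)) / 3 = 20.75/3 = 6.9167
  S = [[14.3333, 6.5],
 [6.5, 6.9167]].

Step 3 — invert S. det(S) = 14.3333·6.9167 - (6.5)² = 56.8889.
  S^{-1} = (1/det) · [[d, -b], [-b, a]] = [[0.1216, -0.1143],
 [-0.1143, 0.252]].

Step 4 — quadratic form (x̄ - mu_0)^T · S^{-1} · (x̄ - mu_0):
  S^{-1} · (x̄ - mu_0) = (0.8115, -0.9434),
  (x̄ - mu_0)^T · [...] = (5.5)·(0.8115) + (-1.25)·(-0.9434) = 5.6426.

Step 5 — scale by n: T² = 4 · 5.6426 = 22.5703.

T² ≈ 22.5703


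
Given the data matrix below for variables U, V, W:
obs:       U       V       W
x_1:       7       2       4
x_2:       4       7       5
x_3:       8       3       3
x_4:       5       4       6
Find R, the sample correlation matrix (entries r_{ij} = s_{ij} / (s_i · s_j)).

Step 1 — column means:
  mean(U) = (7 + 4 + 8 + 5) / 4 = 24/4 = 6
  mean(V) = (2 + 7 + 3 + 4) / 4 = 16/4 = 4
  mean(W) = (4 + 5 + 3 + 6) / 4 = 18/4 = 4.5

Step 2 — sample variances and covariances s[i,j] = (1/(n-1)) · Σ_k (x_{k,i} - mean_i) · (x_{k,j} - mean_j), with n-1 = 3:
  s[U,U] = ((1)·(1) + (-2)·(-2) + (2)·(2) + (-1)·(-1)) / 3 = 10/3 = 3.3333
  s[U,V] = ((1)·(-2) + (-2)·(3) + (2)·(-1) + (-1)·(0)) / 3 = -10/3 = -3.3333
  s[U,W] = ((1)·(-0.5) + (-2)·(0.5) + (2)·(-1.5) + (-1)·(1.5)) / 3 = -6/3 = -2
  s[V,V] = ((-2)·(-2) + (3)·(3) + (-1)·(-1) + (0)·(0)) / 3 = 14/3 = 4.6667
  s[V,W] = ((-2)·(-0.5) + (3)·(0.5) + (-1)·(-1.5) + (0)·(1.5)) / 3 = 4/3 = 1.3333
  s[W,W] = ((-0.5)·(-0.5) + (0.5)·(0.5) + (-1.5)·(-1.5) + (1.5)·(1.5)) / 3 = 5/3 = 1.6667
  Sample standard deviations s_i = √(s[i,i]):
  s(U) = √(3.3333) = 1.8257
  s(V) = √(4.6667) = 2.1602
  s(W) = √(1.6667) = 1.291

Step 3 — r_{ij} = s_{ij} / (s_i · s_j):
  r[U,U] = 1 (diagonal).
  r[U,V] = -3.3333 / (1.8257 · 2.1602) = -3.3333 / 3.9441 = -0.8452
  r[U,W] = -2 / (1.8257 · 1.291) = -2 / 2.357 = -0.8485
  r[V,V] = 1 (diagonal).
  r[V,W] = 1.3333 / (2.1602 · 1.291) = 1.3333 / 2.7889 = 0.4781
  r[W,W] = 1 (diagonal).

R is symmetric with unit diagonal. Assembling:

R = [[1, -0.8452, -0.8485],
 [-0.8452, 1, 0.4781],
 [-0.8485, 0.4781, 1]]


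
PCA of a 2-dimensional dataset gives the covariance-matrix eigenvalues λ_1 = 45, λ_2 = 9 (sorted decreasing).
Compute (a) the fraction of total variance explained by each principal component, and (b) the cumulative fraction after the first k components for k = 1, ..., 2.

Step 1 — total variance = trace(Sigma) = Σ λ_i = 45 + 9 = 54.

Step 2 — fraction explained by component i = λ_i / Σ λ:
  PC1: 45/54 = 0.8333
  PC2: 9/54 = 0.1667

Step 3 — cumulative fraction after k components = (λ_1 + ... + λ_k) / Σ λ:
  k = 1: 45/54 = 0.8333
  k = 2: (45 + 9)/54 = 54/54 = 1

Summary (fraction, with percent):

explained: PC1 0.8333 (83.33%), PC2 0.1667 (16.67%);  cumulative: 0.8333, 1


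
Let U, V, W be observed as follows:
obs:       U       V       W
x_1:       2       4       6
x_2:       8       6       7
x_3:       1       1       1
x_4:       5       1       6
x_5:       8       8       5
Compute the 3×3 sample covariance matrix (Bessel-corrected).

Step 1 — column means:
  mean(U) = (2 + 8 + 1 + 5 + 8) / 5 = 24/5 = 4.8
  mean(V) = (4 + 6 + 1 + 1 + 8) / 5 = 20/5 = 4
  mean(W) = (6 + 7 + 1 + 6 + 5) / 5 = 25/5 = 5

Step 2 — sample covariance S[i,j] = (1/(n-1)) · Σ_k (x_{k,i} - mean_i) · (x_{k,j} - mean_j), with n-1 = 4.
  S[U,U] = ((-2.8)·(-2.8) + (3.2)·(3.2) + (-3.8)·(-3.8) + (0.2)·(0.2) + (3.2)·(3.2)) / 4 = 42.8/4 = 10.7
  S[U,V] = ((-2.8)·(0) + (3.2)·(2) + (-3.8)·(-3) + (0.2)·(-3) + (3.2)·(4)) / 4 = 30/4 = 7.5
  S[U,W] = ((-2.8)·(1) + (3.2)·(2) + (-3.8)·(-4) + (0.2)·(1) + (3.2)·(0)) / 4 = 19/4 = 4.75
  S[V,V] = ((0)·(0) + (2)·(2) + (-3)·(-3) + (-3)·(-3) + (4)·(4)) / 4 = 38/4 = 9.5
  S[V,W] = ((0)·(1) + (2)·(2) + (-3)·(-4) + (-3)·(1) + (4)·(0)) / 4 = 13/4 = 3.25
  S[W,W] = ((1)·(1) + (2)·(2) + (-4)·(-4) + (1)·(1) + (0)·(0)) / 4 = 22/4 = 5.5

S is symmetric (S[j,i] = S[i,j]). Assembling:

S = [[10.7, 7.5, 4.75],
 [7.5, 9.5, 3.25],
 [4.75, 3.25, 5.5]]


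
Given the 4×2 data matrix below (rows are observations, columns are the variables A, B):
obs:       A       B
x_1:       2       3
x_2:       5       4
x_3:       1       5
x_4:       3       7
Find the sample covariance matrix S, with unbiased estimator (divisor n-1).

Step 1 — column means:
  mean(A) = (2 + 5 + 1 + 3) / 4 = 11/4 = 2.75
  mean(B) = (3 + 4 + 5 + 7) / 4 = 19/4 = 4.75

Step 2 — sample covariance S[i,j] = (1/(n-1)) · Σ_k (x_{k,i} - mean_i) · (x_{k,j} - mean_j), with n-1 = 3.
  S[A,A] = ((-0.75)·(-0.75) + (2.25)·(2.25) + (-1.75)·(-1.75) + (0.25)·(0.25)) / 3 = 8.75/3 = 2.9167
  S[A,B] = ((-0.75)·(-1.75) + (2.25)·(-0.75) + (-1.75)·(0.25) + (0.25)·(2.25)) / 3 = -0.25/3 = -0.0833
  S[B,B] = ((-1.75)·(-1.75) + (-0.75)·(-0.75) + (0.25)·(0.25) + (2.25)·(2.25)) / 3 = 8.75/3 = 2.9167

S is symmetric (S[j,i] = S[i,j]). Assembling:

S = [[2.9167, -0.0833],
 [-0.0833, 2.9167]]


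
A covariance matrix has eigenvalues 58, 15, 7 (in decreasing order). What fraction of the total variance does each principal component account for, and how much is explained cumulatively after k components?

Step 1 — total variance = trace(Sigma) = Σ λ_i = 58 + 15 + 7 = 80.

Step 2 — fraction explained by component i = λ_i / Σ λ:
  PC1: 58/80 = 0.725
  PC2: 15/80 = 0.1875
  PC3: 7/80 = 0.0875

Step 3 — cumulative fraction after k components = (λ_1 + ... + λ_k) / Σ λ:
  k = 1: 58/80 = 0.725
  k = 2: (58 + 15)/80 = 73/80 = 0.9125
  k = 3: (58 + 15 + 7)/80 = 80/80 = 1

Summary (fraction, with percent):

explained: PC1 0.725 (72.5%), PC2 0.1875 (18.75%), PC3 0.0875 (8.75%);  cumulative: 0.725, 0.9125, 1


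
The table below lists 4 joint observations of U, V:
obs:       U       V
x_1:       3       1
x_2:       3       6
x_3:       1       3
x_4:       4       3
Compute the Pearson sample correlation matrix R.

Step 1 — column means:
  mean(U) = (3 + 3 + 1 + 4) / 4 = 11/4 = 2.75
  mean(V) = (1 + 6 + 3 + 3) / 4 = 13/4 = 3.25

Step 2 — sample variances and covariances s[i,j] = (1/(n-1)) · Σ_k (x_{k,i} - mean_i) · (x_{k,j} - mean_j), with n-1 = 3:
  s[U,U] = ((0.25)·(0.25) + (0.25)·(0.25) + (-1.75)·(-1.75) + (1.25)·(1.25)) / 3 = 4.75/3 = 1.5833
  s[U,V] = ((0.25)·(-2.25) + (0.25)·(2.75) + (-1.75)·(-0.25) + (1.25)·(-0.25)) / 3 = 0.25/3 = 0.0833
  s[V,V] = ((-2.25)·(-2.25) + (2.75)·(2.75) + (-0.25)·(-0.25) + (-0.25)·(-0.25)) / 3 = 12.75/3 = 4.25
  Sample standard deviations s_i = √(s[i,i]):
  s(U) = √(1.5833) = 1.2583
  s(V) = √(4.25) = 2.0616

Step 3 — r_{ij} = s_{ij} / (s_i · s_j):
  r[U,U] = 1 (diagonal).
  r[U,V] = 0.0833 / (1.2583 · 2.0616) = 0.0833 / 2.5941 = 0.0321
  r[V,V] = 1 (diagonal).

R is symmetric with unit diagonal. Assembling:

R = [[1, 0.0321],
 [0.0321, 1]]


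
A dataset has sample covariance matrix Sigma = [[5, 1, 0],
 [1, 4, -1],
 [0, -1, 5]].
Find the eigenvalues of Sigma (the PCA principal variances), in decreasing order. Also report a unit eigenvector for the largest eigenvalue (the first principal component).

Step 1 — characteristic polynomial p(λ) = det(λI - Sigma) = λ³ - tr·λ² + c_1·λ - det, where tr = trace, c_1 = sum of the principal 2×2 minors, det = det(Sigma):
  tr = 5 + 4 + 5 = 14,
  c_1 = (5·4 - (1)²) + (5·5 - (0)²) + (4·5 - (-1)²) = 19 + 25 + 19 = 63,
  det = 5·(4·5 - (-1)²) - (1)·((1)·5 - (-1)·(0)) + (0)·((1)·(-1) - 4·(0)) = 5·(19) - (1)·(5) + (0)·(-1) = 90.
  So p(λ) = λ³ - 14λ² + 63λ - 90.
Step 2 — look for an integer root (rational root theorem: any rational root is an integer divisor of 90). Testing λ = 3:
  p(3) = 27 - 126 + 189 - 90 = 0  ✓
  Dividing out (λ - 3): p(λ) = (λ - 3)(λ² - 11λ + 30).
Step 3 — remaining eigenvalues from the quadratic λ² - 11λ + 30 = 0:
  Δ = 11² - 4·30 = 121 - 120 = 1,  λ = (11 ± √1)/2 = (11 ± 1)/2 = 6 or 5.
  Sorted: λ_1 = 6,  λ_2 = 5,  λ_3 = 3  (check: sum = 14 = tr ✓).

Step 4 — unit eigenvector for λ_1 = 6: v spans the null space of (Sigma - λ_1 I), whose rows are
  r_1 = (-1, 1, 0),  r_2 = (1, -2, -1),  r_3 = (0, -1, -1).
  v is orthogonal to every row, so take v ∝ r_1 × r_2 = ((1)·(-1) - (0)·(-2), (0)·(1) - (-1)·(-1), (-1)·(-2) - (1)·(1)) = (-1, -1, 1).
  Rescale (multiply by -1 so the first nonzero entry is positive): u = (1, 1, -1).
  ||u|| = √((1)² + (1)² + (-1)²) = √(3) ≈ 1.7321,  v_1 = u/||u|| ≈ (0.5774, 0.5774, -0.5774) (||v_1|| = 1).

λ_1 = 6,  λ_2 = 5,  λ_3 = 3;  v_1 ≈ (0.5774, 0.5774, -0.5774)


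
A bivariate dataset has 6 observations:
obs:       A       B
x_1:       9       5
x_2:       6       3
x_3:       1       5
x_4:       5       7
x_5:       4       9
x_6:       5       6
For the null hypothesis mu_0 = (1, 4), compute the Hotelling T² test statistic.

Step 1 — sample mean vector:
  mean(A) = (9 + 6 + 1 + 5 + 4 + 5) / 6 = 30/6 = 5
  mean(B) = (5 + 3 + 5 + 7 + 9 + 6) / 6 = 35/6 = 5.8333
  x̄ = (5, 5.8333),  deviation x̄ - mu_0 = (5, 5.8333) - (1, 4) = (4, 1.8333).

Step 2 — sample covariance matrix, S[i,j] = (1/(n-1)) · Σ_k (x_{k,i} - mean_i) · (x_{k,j} - mean_j), divisor n-1 = 5:
  S[A,A] = ((4)·(4) + (1)·(1) + (-4)·(-4) + (0)·(0) + (-1)·(-1) + (0)·(0)) / 5 = 34/5 = 6.8
  S[A,B] = ((4)·(-0.8333) + (1)·(-2.8333) + (-4)·(-0.8333) + (0)·(1.1667) + (-1)·(3.1667) + (0)·(0.1667)) / 5 = -6/5 = -1.2
  S[B,B] = ((-0.8333)·(-0.8333) + (-2.8333)·(-2.8333) + (-0.8333)·(-0.8333) + (1.1667)·(1.1667) + (3.1667)·(3.1667) + (0.1667)·(0.1667)) / 5 = 20.8333/5 = 4.1667
  S = [[6.8, -1.2],
 [-1.2, 4.1667]].

Step 3 — invert S. det(S) = 6.8·4.1667 - (-1.2)² = 26.8933.
  S^{-1} = (1/det) · [[d, -b], [-b, a]] = [[0.1549, 0.0446],
 [0.0446, 0.2529]].

Step 4 — quadratic form (x̄ - mu_0)^T · S^{-1} · (x̄ - mu_0):
  S^{-1} · (x̄ - mu_0) = (0.7015, 0.642),
  (x̄ - mu_0)^T · [...] = (4)·(0.7015) + (1.8333)·(0.642) = 3.9832.

Step 5 — scale by n: T² = 6 · 3.9832 = 23.8994.

T² ≈ 23.8994


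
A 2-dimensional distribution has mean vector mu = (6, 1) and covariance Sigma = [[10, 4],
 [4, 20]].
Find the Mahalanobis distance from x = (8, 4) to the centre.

Step 1 — centre the observation: (x - mu) = (2, 3).

Step 2 — invert Sigma. det(Sigma) = 10·20 - (4)² = 184.
  Sigma^{-1} = (1/det) · [[d, -b], [-b, a]] = [[0.1087, -0.0217],
 [-0.0217, 0.0543]].

Step 3 — form the quadratic (x - mu)^T · Sigma^{-1} · (x - mu):
  Sigma^{-1} · (x - mu) = (0.1522, 0.1196).
  (x - mu)^T · [Sigma^{-1} · (x - mu)] = (2)·(0.1522) + (3)·(0.1196) = 0.663.

Step 4 — take square root: d = √(0.663) ≈ 0.8143.

d(x, mu) = √(0.663) ≈ 0.8143


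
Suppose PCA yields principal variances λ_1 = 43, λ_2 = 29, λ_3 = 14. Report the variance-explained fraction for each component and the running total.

Step 1 — total variance = trace(Sigma) = Σ λ_i = 43 + 29 + 14 = 86.

Step 2 — fraction explained by component i = λ_i / Σ λ:
  PC1: 43/86 = 0.5
  PC2: 29/86 = 0.3372
  PC3: 14/86 = 0.1628

Step 3 — cumulative fraction after k components = (λ_1 + ... + λ_k) / Σ λ:
  k = 1: 43/86 = 0.5
  k = 2: (43 + 29)/86 = 72/86 = 0.8372
  k = 3: (43 + 29 + 14)/86 = 86/86 = 1

Summary (fraction, with percent):

explained: PC1 0.5 (50%), PC2 0.3372 (33.72%), PC3 0.1628 (16.28%);  cumulative: 0.5, 0.8372, 1


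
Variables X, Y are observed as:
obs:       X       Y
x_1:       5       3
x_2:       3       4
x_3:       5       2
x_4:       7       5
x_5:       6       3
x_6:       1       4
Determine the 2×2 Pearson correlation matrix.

Step 1 — column means:
  mean(X) = (5 + 3 + 5 + 7 + 6 + 1) / 6 = 27/6 = 4.5
  mean(Y) = (3 + 4 + 2 + 5 + 3 + 4) / 6 = 21/6 = 3.5

Step 2 — sample variances and covariances s[i,j] = (1/(n-1)) · Σ_k (x_{k,i} - mean_i) · (x_{k,j} - mean_j), with n-1 = 5:
  s[X,X] = ((0.5)·(0.5) + (-1.5)·(-1.5) + (0.5)·(0.5) + (2.5)·(2.5) + (1.5)·(1.5) + (-3.5)·(-3.5)) / 5 = 23.5/5 = 4.7
  s[X,Y] = ((0.5)·(-0.5) + (-1.5)·(0.5) + (0.5)·(-1.5) + (2.5)·(1.5) + (1.5)·(-0.5) + (-3.5)·(0.5)) / 5 = -0.5/5 = -0.1
  s[Y,Y] = ((-0.5)·(-0.5) + (0.5)·(0.5) + (-1.5)·(-1.5) + (1.5)·(1.5) + (-0.5)·(-0.5) + (0.5)·(0.5)) / 5 = 5.5/5 = 1.1
  Sample standard deviations s_i = √(s[i,i]):
  s(X) = √(4.7) = 2.1679
  s(Y) = √(1.1) = 1.0488

Step 3 — r_{ij} = s_{ij} / (s_i · s_j):
  r[X,X] = 1 (diagonal).
  r[X,Y] = -0.1 / (2.1679 · 1.0488) = -0.1 / 2.2738 = -0.044
  r[Y,Y] = 1 (diagonal).

R is symmetric with unit diagonal. Assembling:

R = [[1, -0.044],
 [-0.044, 1]]


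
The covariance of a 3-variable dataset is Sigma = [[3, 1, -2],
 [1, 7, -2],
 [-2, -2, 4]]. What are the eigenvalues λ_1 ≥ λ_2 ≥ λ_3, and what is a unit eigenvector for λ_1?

Step 1 — characteristic polynomial p(λ) = det(λI - Sigma) = λ³ - tr·λ² + c_1·λ - det, where tr = trace, c_1 = sum of the principal 2×2 minors, det = det(Sigma):
  tr = 3 + 7 + 4 = 14,
  c_1 = (3·7 - (1)²) + (3·4 - (-2)²) + (7·4 - (-2)²) = 20 + 8 + 24 = 52,
  det = 3·(7·4 - (-2)²) - (1)·((1)·4 - (-2)·(-2)) + (-2)·((1)·(-2) - 7·(-2)) = 3·(24) - (1)·(0) + (-2)·(12) = 48.
  So p(λ) = λ³ - 14λ² + 52λ - 48.
Step 2 — look for an integer root (rational root theorem: any rational root is an integer divisor of 48). Testing λ = 4:
  p(4) = 64 - 224 + 208 - 48 = 0  ✓
  Dividing out (λ - 4): p(λ) = (λ - 4)(λ² - 10λ + 12).
Step 3 — remaining eigenvalues from the quadratic λ² - 10λ + 12 = 0:
  Δ = 10² - 4·12 = 100 - 48 = 52,  λ = (10 ± √52)/2 = (10 ± 7.2111)/2 ≈ 8.6056 or 1.3944.
  Sorted: λ_1 = 8.6056,  λ_2 = 4,  λ_3 = 1.3944  (check: sum = 14 = tr ✓).

Step 4 — unit eigenvector for λ_1 ≈ 8.6056: v spans the null space of (Sigma - λ_1 I), whose rows are
  r_1 = (-5.6056, 1, -2),  r_2 = (1, -1.6056, -2),  r_3 = (-2, -2, -4.6056).
  v is orthogonal to every row, so take v ∝ r_1 × r_2 = ((1)·(-2) - (-2)·(-1.6056), (-2)·(1) - (-5.6056)·(-2), (-5.6056)·(-1.6056) - (1)·(1)) ≈ (-5.2111, -13.2111, 8).
  Rescale (multiply by -1 so the first nonzero entry is positive): u = (5.2111, 13.2111, -8).
  ||u|| = √((5.2111)² + (13.2111)² + (-8)²) = √(265.6888) ≈ 16.3,  v_1 = u/||u|| ≈ (0.3197, 0.8105, -0.4908) (||v_1|| = 1).

λ_1 = 8.6056,  λ_2 = 4,  λ_3 = 1.3944;  v_1 ≈ (0.3197, 0.8105, -0.4908)


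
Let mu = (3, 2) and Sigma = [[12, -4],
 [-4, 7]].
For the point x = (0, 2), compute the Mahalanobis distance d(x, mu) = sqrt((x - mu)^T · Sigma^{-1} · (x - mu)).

Step 1 — centre the observation: (x - mu) = (-3, 0).

Step 2 — invert Sigma. det(Sigma) = 12·7 - (-4)² = 68.
  Sigma^{-1} = (1/det) · [[d, -b], [-b, a]] = [[0.1029, 0.0588],
 [0.0588, 0.1765]].

Step 3 — form the quadratic (x - mu)^T · Sigma^{-1} · (x - mu):
  Sigma^{-1} · (x - mu) = (-0.3088, -0.1765).
  (x - mu)^T · [Sigma^{-1} · (x - mu)] = (-3)·(-0.3088) + (0)·(-0.1765) = 0.9265.

Step 4 — take square root: d = √(0.9265) ≈ 0.9625.

d(x, mu) = √(0.9265) ≈ 0.9625


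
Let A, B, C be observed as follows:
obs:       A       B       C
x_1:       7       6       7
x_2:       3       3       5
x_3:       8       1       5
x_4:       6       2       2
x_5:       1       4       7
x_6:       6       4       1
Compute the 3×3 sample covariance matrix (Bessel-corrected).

Step 1 — column means:
  mean(A) = (7 + 3 + 8 + 6 + 1 + 6) / 6 = 31/6 = 5.1667
  mean(B) = (6 + 3 + 1 + 2 + 4 + 4) / 6 = 20/6 = 3.3333
  mean(C) = (7 + 5 + 5 + 2 + 7 + 1) / 6 = 27/6 = 4.5

Step 2 — sample covariance S[i,j] = (1/(n-1)) · Σ_k (x_{k,i} - mean_i) · (x_{k,j} - mean_j), with n-1 = 5.
  S[A,A] = ((1.8333)·(1.8333) + (-2.1667)·(-2.1667) + (2.8333)·(2.8333) + (0.8333)·(0.8333) + (-4.1667)·(-4.1667) + (0.8333)·(0.8333)) / 5 = 34.8333/5 = 6.9667
  S[A,B] = ((1.8333)·(2.6667) + (-2.1667)·(-0.3333) + (2.8333)·(-2.3333) + (0.8333)·(-1.3333) + (-4.1667)·(0.6667) + (0.8333)·(0.6667)) / 5 = -4.3333/5 = -0.8667
  S[A,C] = ((1.8333)·(2.5) + (-2.1667)·(0.5) + (2.8333)·(0.5) + (0.8333)·(-2.5) + (-4.1667)·(2.5) + (0.8333)·(-3.5)) / 5 = -10.5/5 = -2.1
  S[B,B] = ((2.6667)·(2.6667) + (-0.3333)·(-0.3333) + (-2.3333)·(-2.3333) + (-1.3333)·(-1.3333) + (0.6667)·(0.6667) + (0.6667)·(0.6667)) / 5 = 15.3333/5 = 3.0667
  S[B,C] = ((2.6667)·(2.5) + (-0.3333)·(0.5) + (-2.3333)·(0.5) + (-1.3333)·(-2.5) + (0.6667)·(2.5) + (0.6667)·(-3.5)) / 5 = 8/5 = 1.6
  S[C,C] = ((2.5)·(2.5) + (0.5)·(0.5) + (0.5)·(0.5) + (-2.5)·(-2.5) + (2.5)·(2.5) + (-3.5)·(-3.5)) / 5 = 31.5/5 = 6.3

S is symmetric (S[j,i] = S[i,j]). Assembling:

S = [[6.9667, -0.8667, -2.1],
 [-0.8667, 3.0667, 1.6],
 [-2.1, 1.6, 6.3]]


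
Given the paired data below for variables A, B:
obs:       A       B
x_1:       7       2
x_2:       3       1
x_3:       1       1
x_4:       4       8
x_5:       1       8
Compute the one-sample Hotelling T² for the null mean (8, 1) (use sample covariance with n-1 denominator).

Step 1 — sample mean vector:
  mean(A) = (7 + 3 + 1 + 4 + 1) / 5 = 16/5 = 3.2
  mean(B) = (2 + 1 + 1 + 8 + 8) / 5 = 20/5 = 4
  x̄ = (3.2, 4),  deviation x̄ - mu_0 = (3.2, 4) - (8, 1) = (-4.8, 3).

Step 2 — sample covariance matrix, S[i,j] = (1/(n-1)) · Σ_k (x_{k,i} - mean_i) · (x_{k,j} - mean_j), divisor n-1 = 4:
  S[A,A] = ((3.8)·(3.8) + (-0.2)·(-0.2) + (-2.2)·(-2.2) + (0.8)·(0.8) + (-2.2)·(-2.2)) / 4 = 24.8/4 = 6.2
  S[A,B] = ((3.8)·(-2) + (-0.2)·(-3) + (-2.2)·(-3) + (0.8)·(4) + (-2.2)·(4)) / 4 = -6/4 = -1.5
  S[B,B] = ((-2)·(-2) + (-3)·(-3) + (-3)·(-3) + (4)·(4) + (4)·(4)) / 4 = 54/4 = 13.5
  S = [[6.2, -1.5],
 [-1.5, 13.5]].

Step 3 — invert S. det(S) = 6.2·13.5 - (-1.5)² = 81.45.
  S^{-1} = (1/det) · [[d, -b], [-b, a]] = [[0.1657, 0.0184],
 [0.0184, 0.0761]].

Step 4 — quadratic form (x̄ - mu_0)^T · S^{-1} · (x̄ - mu_0):
  S^{-1} · (x̄ - mu_0) = (-0.7403, 0.14),
  (x̄ - mu_0)^T · [...] = (-4.8)·(-0.7403) + (3)·(0.14) = 3.9735.

Step 5 — scale by n: T² = 5 · 3.9735 = 19.8674.

T² ≈ 19.8674


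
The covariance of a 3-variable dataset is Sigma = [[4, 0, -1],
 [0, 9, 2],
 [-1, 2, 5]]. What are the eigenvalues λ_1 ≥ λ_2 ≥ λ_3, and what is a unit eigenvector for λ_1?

Step 1 — characteristic polynomial p(λ) = det(λI - Sigma) = λ³ - tr·λ² + c_1·λ - det, where tr = trace, c_1 = sum of the principal 2×2 minors, det = det(Sigma):
  tr = 4 + 9 + 5 = 18,
  c_1 = (4·9 - (0)²) + (4·5 - (-1)²) + (9·5 - (2)²) = 36 + 19 + 41 = 96,
  det = 4·(9·5 - (2)²) - (0)·((0)·5 - (2)·(-1)) + (-1)·((0)·(2) - 9·(-1)) = 4·(41) - (0)·(2) + (-1)·(9) = 155.
  So p(λ) = λ³ - 18λ² + 96λ - 155.
Step 2 — look for an integer root (rational root theorem: any rational root is an integer divisor of 155). Testing λ = 5:
  p(5) = 125 - 450 + 480 - 155 = 0  ✓
  Dividing out (λ - 5): p(λ) = (λ - 5)(λ² - 13λ + 31).
Step 3 — remaining eigenvalues from the quadratic λ² - 13λ + 31 = 0:
  Δ = 13² - 4·31 = 169 - 124 = 45,  λ = (13 ± √45)/2 = (13 ± 6.7082)/2 ≈ 9.8541 or 3.1459.
  Sorted: λ_1 = 9.8541,  λ_2 = 5,  λ_3 = 3.1459  (check: sum = 18 = tr ✓).

Step 4 — unit eigenvector for λ_1 ≈ 9.8541: v spans the null space of (Sigma - λ_1 I), whose rows are
  r_1 = (-5.8541, 0, -1),  r_2 = (0, -0.8541, 2),  r_3 = (-1, 2, -4.8541).
  v is orthogonal to every row, so take v ∝ r_1 × r_2 = ((0)·(2) - (-1)·(-0.8541), (-1)·(0) - (-5.8541)·(2), (-5.8541)·(-0.8541) - (0)·(0)) ≈ (-0.8541, 11.7082, 5).
  Rescale (multiply by -1 so the first nonzero entry is positive): u = (0.8541, -11.7082, -5).
  ||u|| = √((0.8541)² + (-11.7082)² + (-5)²) = √(162.8115) ≈ 12.7598,  v_1 = u/||u|| ≈ (0.0669, -0.9176, -0.3919) (||v_1|| = 1).

λ_1 = 9.8541,  λ_2 = 5,  λ_3 = 3.1459;  v_1 ≈ (0.0669, -0.9176, -0.3919)


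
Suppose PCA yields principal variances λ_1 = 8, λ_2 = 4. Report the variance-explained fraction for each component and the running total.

Step 1 — total variance = trace(Sigma) = Σ λ_i = 8 + 4 = 12.

Step 2 — fraction explained by component i = λ_i / Σ λ:
  PC1: 8/12 = 0.6667
  PC2: 4/12 = 0.3333

Step 3 — cumulative fraction after k components = (λ_1 + ... + λ_k) / Σ λ:
  k = 1: 8/12 = 0.6667
  k = 2: (8 + 4)/12 = 12/12 = 1

Summary (fraction, with percent):

explained: PC1 0.6667 (66.67%), PC2 0.3333 (33.33%);  cumulative: 0.6667, 1


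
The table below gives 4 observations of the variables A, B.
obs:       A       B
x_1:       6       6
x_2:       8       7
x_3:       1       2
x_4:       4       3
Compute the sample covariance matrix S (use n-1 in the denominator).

Step 1 — column means:
  mean(A) = (6 + 8 + 1 + 4) / 4 = 19/4 = 4.75
  mean(B) = (6 + 7 + 2 + 3) / 4 = 18/4 = 4.5

Step 2 — sample covariance S[i,j] = (1/(n-1)) · Σ_k (x_{k,i} - mean_i) · (x_{k,j} - mean_j), with n-1 = 3.
  S[A,A] = ((1.25)·(1.25) + (3.25)·(3.25) + (-3.75)·(-3.75) + (-0.75)·(-0.75)) / 3 = 26.75/3 = 8.9167
  S[A,B] = ((1.25)·(1.5) + (3.25)·(2.5) + (-3.75)·(-2.5) + (-0.75)·(-1.5)) / 3 = 20.5/3 = 6.8333
  S[B,B] = ((1.5)·(1.5) + (2.5)·(2.5) + (-2.5)·(-2.5) + (-1.5)·(-1.5)) / 3 = 17/3 = 5.6667

S is symmetric (S[j,i] = S[i,j]). Assembling:

S = [[8.9167, 6.8333],
 [6.8333, 5.6667]]


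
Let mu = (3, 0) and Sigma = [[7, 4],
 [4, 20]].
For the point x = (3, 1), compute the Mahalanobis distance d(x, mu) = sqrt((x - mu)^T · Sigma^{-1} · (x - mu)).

Step 1 — centre the observation: (x - mu) = (0, 1).

Step 2 — invert Sigma. det(Sigma) = 7·20 - (4)² = 124.
  Sigma^{-1} = (1/det) · [[d, -b], [-b, a]] = [[0.1613, -0.0323],
 [-0.0323, 0.0565]].

Step 3 — form the quadratic (x - mu)^T · Sigma^{-1} · (x - mu):
  Sigma^{-1} · (x - mu) = (-0.0323, 0.0565).
  (x - mu)^T · [Sigma^{-1} · (x - mu)] = (0)·(-0.0323) + (1)·(0.0565) = 0.0565.

Step 4 — take square root: d = √(0.0565) ≈ 0.2376.

d(x, mu) = √(0.0565) ≈ 0.2376
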